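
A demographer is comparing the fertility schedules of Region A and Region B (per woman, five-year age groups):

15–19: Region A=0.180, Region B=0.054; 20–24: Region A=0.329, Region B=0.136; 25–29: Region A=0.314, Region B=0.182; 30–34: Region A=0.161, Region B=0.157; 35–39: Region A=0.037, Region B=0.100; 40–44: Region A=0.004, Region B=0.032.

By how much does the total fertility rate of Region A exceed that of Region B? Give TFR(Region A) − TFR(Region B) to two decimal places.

Region A:
  Sum of ASFRs = 0.180 + 0.329 + 0.314 + 0.161 + 0.037 + 0.004 = 1.025
  TFR = 5 × 1.025 = 5.125
Region B:
  Sum of ASFRs = 0.054 + 0.136 + 0.182 + 0.157 + 0.100 + 0.032 = 0.661
  TFR = 5 × 0.661 = 3.305
Difference = 5.125 − 3.305 = 1.82

1.82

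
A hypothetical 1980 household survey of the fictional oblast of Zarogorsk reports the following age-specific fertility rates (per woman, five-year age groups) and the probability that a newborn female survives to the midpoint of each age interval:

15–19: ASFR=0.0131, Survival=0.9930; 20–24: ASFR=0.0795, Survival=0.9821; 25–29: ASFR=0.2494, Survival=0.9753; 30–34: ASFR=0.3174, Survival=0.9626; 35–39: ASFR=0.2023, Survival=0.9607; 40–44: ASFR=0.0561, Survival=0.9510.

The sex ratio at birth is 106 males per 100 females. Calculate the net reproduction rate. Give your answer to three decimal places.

2.154

Proportion female at birth = 100 / (100 + 106) = 0.48544.
Weighting each age-specific rate by interval width and survival:
  15–19: 5 × 0.0131 × 0.9930 = 0.06504
  20–24: 5 × 0.0795 × 0.9821 = 0.39038
  25–29: 5 × 0.2494 × 0.9753 = 1.21620
  30–34: 5 × 0.3174 × 0.9626 = 1.52765
  35–39: 5 × 0.2023 × 0.9607 = 0.97175
  40–44: 5 × 0.0561 × 0.9510 = 0.26676
Sum = 4.43778
NRR = 0.48544 × 4.43778 = 2.15428
An NRR exceeding 1 indicates intrinsic growth under these rates.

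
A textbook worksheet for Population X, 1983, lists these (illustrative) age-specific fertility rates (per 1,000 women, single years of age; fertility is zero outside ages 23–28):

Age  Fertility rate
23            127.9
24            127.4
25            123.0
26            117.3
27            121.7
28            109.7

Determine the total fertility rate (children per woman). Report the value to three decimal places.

0.727

Sum of ASFRs = 127.9 + 127.4 + 123.0 + 117.3 + 121.7 + 109.7 = 727.0
TFR = 727.0 / 1000 = 0.727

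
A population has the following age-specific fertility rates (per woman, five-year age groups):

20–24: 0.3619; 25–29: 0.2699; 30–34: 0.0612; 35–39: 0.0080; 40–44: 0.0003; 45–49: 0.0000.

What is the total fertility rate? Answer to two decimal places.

3.51

Sum of ASFRs = 0.3619 + 0.2699 + 0.0612 + 0.0080 + 0.0003 + 0.0000 = 0.7013
TFR = 5 × 0.7013 = 3.5065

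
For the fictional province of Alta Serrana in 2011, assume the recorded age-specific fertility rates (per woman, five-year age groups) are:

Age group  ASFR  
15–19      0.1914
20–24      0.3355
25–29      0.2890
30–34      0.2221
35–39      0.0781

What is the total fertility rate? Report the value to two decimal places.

5.58

Sum of ASFRs = 0.1914 + 0.3355 + 0.2890 + 0.2221 + 0.0781 = 1.1161
TFR = 5 × 1.1161 = 5.5805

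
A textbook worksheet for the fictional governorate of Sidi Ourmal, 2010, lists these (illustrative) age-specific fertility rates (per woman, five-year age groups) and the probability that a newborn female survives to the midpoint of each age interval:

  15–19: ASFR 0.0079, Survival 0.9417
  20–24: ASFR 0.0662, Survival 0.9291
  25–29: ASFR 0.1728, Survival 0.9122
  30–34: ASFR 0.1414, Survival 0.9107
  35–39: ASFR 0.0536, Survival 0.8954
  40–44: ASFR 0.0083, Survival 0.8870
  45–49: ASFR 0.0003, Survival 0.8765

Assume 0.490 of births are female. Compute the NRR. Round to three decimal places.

Proportion female at birth = 0.490.
Per-age-group product (5 × ASFR × survival probability):
  15–19: 5 × 0.0079 × 0.9417 = 0.03720
  20–24: 5 × 0.0662 × 0.9291 = 0.30753
  25–29: 5 × 0.1728 × 0.9122 = 0.78814
  30–34: 5 × 0.1414 × 0.9107 = 0.64386
  35–39: 5 × 0.0536 × 0.8954 = 0.23997
  40–44: 5 × 0.0083 × 0.8870 = 0.03681
  45–49: 5 × 0.0003 × 0.8765 = 0.00131
Sum = 2.05482
NRR = 0.490 × 2.05482 = 1.00686
With NRR above 1 the population is above replacement fertility.

1.007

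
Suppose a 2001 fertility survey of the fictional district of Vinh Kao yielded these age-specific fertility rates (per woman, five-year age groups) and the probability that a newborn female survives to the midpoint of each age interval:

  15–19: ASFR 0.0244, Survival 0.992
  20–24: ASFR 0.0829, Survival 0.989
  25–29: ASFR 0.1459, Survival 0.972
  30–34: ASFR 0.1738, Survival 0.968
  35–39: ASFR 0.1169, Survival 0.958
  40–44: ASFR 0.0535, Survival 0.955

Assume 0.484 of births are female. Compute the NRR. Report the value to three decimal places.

Proportion female at birth = 0.484.
Survival-weighted fertility by age (5·fₓ·Sₓ):
  15–19: 5 × 0.0244 × 0.992 = 0.12102
  20–24: 5 × 0.0829 × 0.989 = 0.40994
  25–29: 5 × 0.1459 × 0.972 = 0.70907
  30–34: 5 × 0.1738 × 0.968 = 0.84119
  35–39: 5 × 0.1169 × 0.958 = 0.55995
  40–44: 5 × 0.0535 × 0.955 = 0.25546
Sum = 2.89663
NRR = 0.484 × 2.89663 = 1.40197
NRR > 1, so each generation more than replaces itself.

1.402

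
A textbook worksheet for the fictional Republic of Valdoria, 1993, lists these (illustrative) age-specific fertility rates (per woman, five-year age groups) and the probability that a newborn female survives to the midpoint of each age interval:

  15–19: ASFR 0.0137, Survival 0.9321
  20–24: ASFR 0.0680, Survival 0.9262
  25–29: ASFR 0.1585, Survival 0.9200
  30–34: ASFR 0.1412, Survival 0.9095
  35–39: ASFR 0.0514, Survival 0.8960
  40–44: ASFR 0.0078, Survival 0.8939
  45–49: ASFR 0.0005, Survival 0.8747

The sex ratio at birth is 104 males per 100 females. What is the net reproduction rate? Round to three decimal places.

0.989

Proportion female at birth = 100 / (100 + 104) = 0.49020.
Weighting each age-specific rate by interval width and survival:
  15–19: 5 × 0.0137 × 0.9321 = 0.06385
  20–24: 5 × 0.0680 × 0.9262 = 0.31491
  25–29: 5 × 0.1585 × 0.9200 = 0.72910
  30–34: 5 × 0.1412 × 0.9095 = 0.64211
  35–39: 5 × 0.0514 × 0.8960 = 0.23027
  40–44: 5 × 0.0078 × 0.8939 = 0.03486
  45–49: 5 × 0.0005 × 0.8747 = 0.00219
Sum = 2.01729
NRR = 0.49020 × 2.01729 = 0.98888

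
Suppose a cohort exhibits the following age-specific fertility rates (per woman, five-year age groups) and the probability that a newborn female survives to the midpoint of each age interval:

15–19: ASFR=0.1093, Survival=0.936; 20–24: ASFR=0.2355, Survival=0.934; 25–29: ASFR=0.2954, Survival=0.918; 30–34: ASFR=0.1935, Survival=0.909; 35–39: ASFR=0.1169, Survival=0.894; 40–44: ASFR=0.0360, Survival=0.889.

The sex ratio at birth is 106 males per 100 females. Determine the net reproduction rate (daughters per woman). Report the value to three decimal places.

2.199

Proportion female at birth = 100 / (100 + 106) = 0.48544.
Survival-weighted fertility by age (5·fₓ·Sₓ):
  15–19: 5 × 0.1093 × 0.936 = 0.51152
  20–24: 5 × 0.2355 × 0.934 = 1.09979
  25–29: 5 × 0.2954 × 0.918 = 1.35589
  30–34: 5 × 0.1935 × 0.909 = 0.87946
  35–39: 5 × 0.1169 × 0.894 = 0.52254
  40–44: 5 × 0.0360 × 0.889 = 0.16002
Sum = 4.52922
NRR = 0.48544 × 4.52922 = 2.19866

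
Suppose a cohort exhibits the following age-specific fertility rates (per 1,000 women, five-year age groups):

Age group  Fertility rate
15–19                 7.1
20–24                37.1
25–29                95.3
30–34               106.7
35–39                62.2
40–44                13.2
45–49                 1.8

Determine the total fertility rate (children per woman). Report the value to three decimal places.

1.617

Sum of ASFRs = 7.1 + 37.1 + 95.3 + 106.7 + 62.2 + 13.2 + 1.8 = 323.4
TFR = 5 × 323.4 / 1000 = 1.617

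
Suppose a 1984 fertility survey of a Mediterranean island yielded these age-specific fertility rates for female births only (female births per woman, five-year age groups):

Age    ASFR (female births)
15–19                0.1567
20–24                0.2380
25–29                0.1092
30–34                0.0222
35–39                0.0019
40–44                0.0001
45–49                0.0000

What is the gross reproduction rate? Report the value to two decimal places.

Sum of female ASFRs = 0.1567 + 0.2380 + 0.1092 + 0.0222 + 0.0019 + 0.0001 + 0.0000 = 0.5281
GRR = 5 × 0.5281 = 2.6405

2.64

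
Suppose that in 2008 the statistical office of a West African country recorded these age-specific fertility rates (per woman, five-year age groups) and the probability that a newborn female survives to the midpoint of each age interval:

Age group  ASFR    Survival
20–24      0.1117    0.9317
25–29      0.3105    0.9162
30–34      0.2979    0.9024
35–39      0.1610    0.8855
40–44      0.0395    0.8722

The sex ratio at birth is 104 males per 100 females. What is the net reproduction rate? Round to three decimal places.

Proportion female at birth = 100 / (100 + 104) = 0.49020.
Each age group contributes 5 × ASFR × survival:
  20–24: 5 × 0.1117 × 0.9317 = 0.52035
  25–29: 5 × 0.3105 × 0.9162 = 1.42240
  30–34: 5 × 0.2979 × 0.9024 = 1.34412
  35–39: 5 × 0.1610 × 0.8855 = 0.71283
  40–44: 5 × 0.0395 × 0.8722 = 0.17226
Sum = 4.17196
NRR = 0.49020 × 4.17196 = 2.04509

2.045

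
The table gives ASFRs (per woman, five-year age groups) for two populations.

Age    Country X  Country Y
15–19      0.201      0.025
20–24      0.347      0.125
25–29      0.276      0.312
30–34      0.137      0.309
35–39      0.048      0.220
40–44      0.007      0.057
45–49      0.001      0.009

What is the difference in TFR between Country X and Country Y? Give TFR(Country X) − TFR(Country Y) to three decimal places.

Country X:
  Sum of ASFRs = 0.201 + 0.347 + 0.276 + 0.137 + 0.048 + 0.007 + 0.001 = 1.017
  TFR = 5 × 1.017 = 5.085
Country Y:
  Sum of ASFRs = 0.025 + 0.125 + 0.312 + 0.309 + 0.220 + 0.057 + 0.009 = 1.057
  TFR = 5 × 1.057 = 5.285
Difference = 5.085 − 5.285 = -0.2

-0.200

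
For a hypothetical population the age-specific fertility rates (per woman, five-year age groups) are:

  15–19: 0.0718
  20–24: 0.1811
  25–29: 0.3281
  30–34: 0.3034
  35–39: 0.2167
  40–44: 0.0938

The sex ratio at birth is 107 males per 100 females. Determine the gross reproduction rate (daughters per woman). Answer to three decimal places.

Proportion female at birth = 100 / (100 + 107) = 0.48309.
Sum of ASFRs = 0.0718 + 0.1811 + 0.3281 + 0.3034 + 0.2167 + 0.0938 = 1.1949
TFR = 5 × 1.1949 = 5.9745
GRR = 0.48309 × 5.9745 = 2.88622

2.886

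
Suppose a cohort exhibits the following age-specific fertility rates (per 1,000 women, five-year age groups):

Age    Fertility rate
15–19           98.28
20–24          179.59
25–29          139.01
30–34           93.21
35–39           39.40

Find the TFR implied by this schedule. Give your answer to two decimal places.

2.75

Sum of ASFRs = 98.28 + 179.59 + 139.01 + 93.21 + 39.40 = 549.49
TFR = 5 × 549.49 / 1000 = 2.74745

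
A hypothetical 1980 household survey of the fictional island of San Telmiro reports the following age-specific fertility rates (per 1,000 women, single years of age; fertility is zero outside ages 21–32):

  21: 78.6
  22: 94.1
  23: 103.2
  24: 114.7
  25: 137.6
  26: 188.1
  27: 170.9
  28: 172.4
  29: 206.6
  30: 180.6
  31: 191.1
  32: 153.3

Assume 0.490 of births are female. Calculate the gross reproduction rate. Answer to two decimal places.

Proportion female at birth = 0.490.
Sum of ASFRs = 78.6 + 94.1 + 103.2 + 114.7 + 137.6 + 188.1 + 170.9 + 172.4 + 206.6 + 180.6 + 191.1 + 153.3 = 1791.2
TFR = 1791.2 / 1000 = 1.7912
GRR = 0.490 × 1.7912 = 0.87769

0.88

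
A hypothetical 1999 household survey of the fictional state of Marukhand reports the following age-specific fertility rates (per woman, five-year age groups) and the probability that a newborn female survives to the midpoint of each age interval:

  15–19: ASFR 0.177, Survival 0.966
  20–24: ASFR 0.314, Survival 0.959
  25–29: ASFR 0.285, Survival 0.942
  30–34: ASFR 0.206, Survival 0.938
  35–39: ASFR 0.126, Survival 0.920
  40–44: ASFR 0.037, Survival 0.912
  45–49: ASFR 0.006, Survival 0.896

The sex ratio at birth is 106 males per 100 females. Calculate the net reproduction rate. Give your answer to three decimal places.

2.643

Proportion female at birth = 100 / (100 + 106) = 0.48544.
Survival-weighted fertility by age (5·fₓ·Sₓ):
  15–19: 5 × 0.177 × 0.966 = 0.85491
  20–24: 5 × 0.314 × 0.959 = 1.50563
  25–29: 5 × 0.285 × 0.942 = 1.34235
  30–34: 5 × 0.206 × 0.938 = 0.96614
  35–39: 5 × 0.126 × 0.920 = 0.57960
  40–44: 5 × 0.037 × 0.912 = 0.16872
  45–49: 5 × 0.006 × 0.896 = 0.02688
Sum = 5.44423
NRR = 0.48544 × 5.44423 = 2.64285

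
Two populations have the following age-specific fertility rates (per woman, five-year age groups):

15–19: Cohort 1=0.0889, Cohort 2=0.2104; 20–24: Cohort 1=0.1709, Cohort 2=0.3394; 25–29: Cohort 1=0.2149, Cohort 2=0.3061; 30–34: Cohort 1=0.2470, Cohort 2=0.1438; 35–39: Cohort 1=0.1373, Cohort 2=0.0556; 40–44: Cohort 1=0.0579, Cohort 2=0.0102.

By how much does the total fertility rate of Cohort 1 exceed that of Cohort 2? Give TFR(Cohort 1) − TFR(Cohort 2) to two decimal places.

Cohort 1:
  Sum of ASFRs = 0.0889 + 0.1709 + 0.2149 + 0.2470 + 0.1373 + 0.0579 = 0.9169
  TFR = 5 × 0.9169 = 4.5845
Cohort 2:
  Sum of ASFRs = 0.2104 + 0.3394 + 0.3061 + 0.1438 + 0.0556 + 0.0102 = 1.0655
  TFR = 5 × 1.0655 = 5.3275
Difference = 4.5845 − 5.3275 = -0.743

-0.74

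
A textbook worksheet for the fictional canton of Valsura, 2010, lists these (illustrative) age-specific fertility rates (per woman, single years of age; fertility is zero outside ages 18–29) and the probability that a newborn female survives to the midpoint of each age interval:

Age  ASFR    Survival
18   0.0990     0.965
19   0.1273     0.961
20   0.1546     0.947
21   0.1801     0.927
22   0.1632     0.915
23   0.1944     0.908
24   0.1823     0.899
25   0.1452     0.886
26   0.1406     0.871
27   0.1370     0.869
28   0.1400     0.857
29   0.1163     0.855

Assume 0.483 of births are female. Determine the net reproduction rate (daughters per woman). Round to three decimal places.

0.778

Proportion female at birth = 0.483.
Weighting each age-specific rate by interval width and survival:
  18: 1 × 0.0990 × 0.965 = 0.09554
  19: 1 × 0.1273 × 0.961 = 0.12234
  20: 1 × 0.1546 × 0.947 = 0.14641
  21: 1 × 0.1801 × 0.927 = 0.16695
  22: 1 × 0.1632 × 0.915 = 0.14933
  23: 1 × 0.1944 × 0.908 = 0.17652
  24: 1 × 0.1823 × 0.899 = 0.16389
  25: 1 × 0.1452 × 0.886 = 0.12865
  26: 1 × 0.1406 × 0.871 = 0.12246
  27: 1 × 0.1370 × 0.869 = 0.11905
  28: 1 × 0.1400 × 0.857 = 0.11998
  29: 1 × 0.1163 × 0.855 = 0.09944
Sum = 1.61056
NRR = 0.483 × 1.61056 = 0.77790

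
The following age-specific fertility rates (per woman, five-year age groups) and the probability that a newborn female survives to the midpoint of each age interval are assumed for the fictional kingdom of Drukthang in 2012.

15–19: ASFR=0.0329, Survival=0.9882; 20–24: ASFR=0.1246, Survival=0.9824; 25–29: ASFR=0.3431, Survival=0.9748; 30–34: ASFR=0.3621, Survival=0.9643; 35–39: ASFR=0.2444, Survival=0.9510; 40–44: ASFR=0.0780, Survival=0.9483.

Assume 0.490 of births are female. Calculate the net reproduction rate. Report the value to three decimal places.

2.805

Proportion female at birth = 0.490.
Survival-weighted fertility by age (5·fₓ·Sₓ):
  15–19: 5 × 0.0329 × 0.9882 = 0.16256
  20–24: 5 × 0.1246 × 0.9824 = 0.61204
  25–29: 5 × 0.3431 × 0.9748 = 1.67227
  30–34: 5 × 0.3621 × 0.9643 = 1.74587
  35–39: 5 × 0.2444 × 0.9510 = 1.16212
  40–44: 5 × 0.0780 × 0.9483 = 0.36984
Sum = 5.72470
NRR = 0.490 × 5.72470 = 2.80510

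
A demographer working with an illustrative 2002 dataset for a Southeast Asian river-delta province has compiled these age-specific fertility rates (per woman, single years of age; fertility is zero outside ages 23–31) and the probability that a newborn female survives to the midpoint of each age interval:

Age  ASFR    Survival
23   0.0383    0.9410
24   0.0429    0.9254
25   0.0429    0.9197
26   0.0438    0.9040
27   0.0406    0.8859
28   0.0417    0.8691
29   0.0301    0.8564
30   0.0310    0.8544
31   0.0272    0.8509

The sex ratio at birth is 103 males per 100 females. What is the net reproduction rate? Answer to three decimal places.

0.149

Proportion female at birth = 100 / (100 + 103) = 0.49261.
Each age group contributes 1 × ASFR × survival:
  23: 1 × 0.0383 × 0.9410 = 0.03604
  24: 1 × 0.0429 × 0.9254 = 0.03970
  25: 1 × 0.0429 × 0.9197 = 0.03946
  26: 1 × 0.0438 × 0.9040 = 0.03960
  27: 1 × 0.0406 × 0.8859 = 0.03597
  28: 1 × 0.0417 × 0.8691 = 0.03624
  29: 1 × 0.0301 × 0.8564 = 0.02578
  30: 1 × 0.0310 × 0.8544 = 0.02649
  31: 1 × 0.0272 × 0.8509 = 0.02314
Sum = 0.30242
NRR = 0.49261 × 0.30242 = 0.14898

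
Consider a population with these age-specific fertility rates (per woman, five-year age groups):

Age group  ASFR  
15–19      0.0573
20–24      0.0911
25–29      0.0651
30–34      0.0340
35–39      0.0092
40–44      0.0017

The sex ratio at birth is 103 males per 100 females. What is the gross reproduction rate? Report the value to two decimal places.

0.64

Proportion female at birth = 100 / (100 + 103) = 0.49261.
Sum of ASFRs = 0.0573 + 0.0911 + 0.0651 + 0.0340 + 0.0092 + 0.0017 = 0.2584
TFR = 5 × 0.2584 = 1.292
GRR = 0.49261 × 1.292 = 0.63645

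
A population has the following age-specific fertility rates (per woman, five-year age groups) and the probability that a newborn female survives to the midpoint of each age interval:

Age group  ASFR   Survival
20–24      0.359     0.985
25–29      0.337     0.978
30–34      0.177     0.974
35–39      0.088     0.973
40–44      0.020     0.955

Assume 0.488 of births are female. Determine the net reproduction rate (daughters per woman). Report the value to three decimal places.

Proportion female at birth = 0.488.
Survival-weighted fertility by age (5·fₓ·Sₓ):
  20–24: 5 × 0.359 × 0.985 = 1.76808
  25–29: 5 × 0.337 × 0.978 = 1.64793
  30–34: 5 × 0.177 × 0.974 = 0.86199
  35–39: 5 × 0.088 × 0.973 = 0.42812
  40–44: 5 × 0.020 × 0.955 = 0.09550
Sum = 4.80162
NRR = 0.488 × 4.80162 = 2.34319
NRR > 1, so each generation more than replaces itself.

2.343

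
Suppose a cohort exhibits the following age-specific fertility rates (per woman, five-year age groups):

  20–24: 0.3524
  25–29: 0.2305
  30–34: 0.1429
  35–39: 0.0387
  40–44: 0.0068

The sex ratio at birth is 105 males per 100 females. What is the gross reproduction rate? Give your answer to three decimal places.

Proportion female at birth = 100 / (100 + 105) = 0.48780.
Sum of ASFRs = 0.3524 + 0.2305 + 0.1429 + 0.0387 + 0.0068 = 0.7713
TFR = 5 × 0.7713 = 3.8565
GRR = 0.48780 × 3.8565 = 1.88120

1.881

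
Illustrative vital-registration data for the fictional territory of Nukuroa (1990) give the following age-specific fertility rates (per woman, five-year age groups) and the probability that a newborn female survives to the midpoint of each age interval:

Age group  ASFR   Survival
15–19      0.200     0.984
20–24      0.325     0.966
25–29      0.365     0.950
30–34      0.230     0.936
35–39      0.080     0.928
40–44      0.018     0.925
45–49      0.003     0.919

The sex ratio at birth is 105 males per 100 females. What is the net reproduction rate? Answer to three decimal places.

2.845

Proportion female at birth = 100 / (100 + 105) = 0.48780.
Survival-weighted fertility by age (5·fₓ·Sₓ):
  15–19: 5 × 0.200 × 0.984 = 0.98400
  20–24: 5 × 0.325 × 0.966 = 1.56975
  25–29: 5 × 0.365 × 0.950 = 1.73375
  30–34: 5 × 0.230 × 0.936 = 1.07640
  35–39: 5 × 0.080 × 0.928 = 0.37120
  40–44: 5 × 0.018 × 0.925 = 0.08325
  45–49: 5 × 0.003 × 0.919 = 0.01379
Sum = 5.83214
NRR = 0.48780 × 5.83214 = 2.84492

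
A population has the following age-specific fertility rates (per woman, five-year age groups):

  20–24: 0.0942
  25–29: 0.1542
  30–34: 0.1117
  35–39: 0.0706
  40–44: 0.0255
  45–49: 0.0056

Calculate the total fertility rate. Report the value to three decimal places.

2.309

Sum of ASFRs = 0.0942 + 0.1542 + 0.1117 + 0.0706 + 0.0255 + 0.0056 = 0.4618
TFR = 5 × 0.4618 = 2.309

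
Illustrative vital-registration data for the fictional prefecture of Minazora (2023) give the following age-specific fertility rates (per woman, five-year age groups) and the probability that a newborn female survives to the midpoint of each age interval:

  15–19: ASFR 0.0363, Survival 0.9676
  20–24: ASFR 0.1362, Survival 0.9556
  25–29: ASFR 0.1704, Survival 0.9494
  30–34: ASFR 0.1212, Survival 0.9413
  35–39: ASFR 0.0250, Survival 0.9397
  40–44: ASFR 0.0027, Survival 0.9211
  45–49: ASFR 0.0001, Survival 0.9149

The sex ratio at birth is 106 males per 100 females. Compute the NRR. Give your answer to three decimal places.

Proportion female at birth = 100 / (100 + 106) = 0.48544.
Per-age-group product (5 × ASFR × survival probability):
  15–19: 5 × 0.0363 × 0.9676 = 0.17562
  20–24: 5 × 0.1362 × 0.9556 = 0.65076
  25–29: 5 × 0.1704 × 0.9494 = 0.80889
  30–34: 5 × 0.1212 × 0.9413 = 0.57043
  35–39: 5 × 0.0250 × 0.9397 = 0.11746
  40–44: 5 × 0.0027 × 0.9211 = 0.01243
  45–49: 5 × 0.0001 × 0.9149 = 0.00046
Sum = 2.33605
NRR = 0.48544 × 2.33605 = 1.13401
An NRR exceeding 1 indicates intrinsic growth under these rates.

1.134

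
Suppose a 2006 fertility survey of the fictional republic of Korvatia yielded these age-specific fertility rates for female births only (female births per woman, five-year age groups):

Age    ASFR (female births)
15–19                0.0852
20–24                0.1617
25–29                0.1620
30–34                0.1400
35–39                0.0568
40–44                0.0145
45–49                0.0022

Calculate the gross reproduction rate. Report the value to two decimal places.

3.11

Sum of female ASFRs = 0.0852 + 0.1617 + 0.1620 + 0.1400 + 0.0568 + 0.0145 + 0.0022 = 0.6224
GRR = 5 × 0.6224 = 3.112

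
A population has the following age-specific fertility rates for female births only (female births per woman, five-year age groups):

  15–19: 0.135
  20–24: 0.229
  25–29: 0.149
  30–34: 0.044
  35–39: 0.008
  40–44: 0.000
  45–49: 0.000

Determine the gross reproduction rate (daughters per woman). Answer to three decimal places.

Sum of female ASFRs = 0.135 + 0.229 + 0.149 + 0.044 + 0.008 + 0.000 + 0.000 = 0.565
GRR = 5 × 0.565 = 2.825

2.825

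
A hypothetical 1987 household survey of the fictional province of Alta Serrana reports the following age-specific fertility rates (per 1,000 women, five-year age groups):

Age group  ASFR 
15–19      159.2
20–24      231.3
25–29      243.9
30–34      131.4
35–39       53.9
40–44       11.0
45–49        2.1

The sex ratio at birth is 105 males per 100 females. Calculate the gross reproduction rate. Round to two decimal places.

Proportion female at birth = 100 / (100 + 105) = 0.48780.
Sum of ASFRs = 159.2 + 231.3 + 243.9 + 131.4 + 53.9 + 11.0 + 2.1 = 832.8
TFR = 5 × 832.8 / 1000 = 4.164
GRR = 0.48780 × 4.164 = 2.03120

2.03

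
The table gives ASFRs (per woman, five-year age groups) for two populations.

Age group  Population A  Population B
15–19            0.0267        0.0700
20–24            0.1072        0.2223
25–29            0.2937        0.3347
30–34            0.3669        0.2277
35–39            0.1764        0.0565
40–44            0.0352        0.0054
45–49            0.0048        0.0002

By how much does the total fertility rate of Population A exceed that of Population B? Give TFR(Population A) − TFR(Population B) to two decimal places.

0.47

Population A:
  Sum of ASFRs = 0.0267 + 0.1072 + 0.2937 + 0.3669 + 0.1764 + 0.0352 + 0.0048 = 1.0109
  TFR = 5 × 1.0109 = 5.0545
Population B:
  Sum of ASFRs = 0.0700 + 0.2223 + 0.3347 + 0.2277 + 0.0565 + 0.0054 + 0.0002 = 0.9168
  TFR = 5 × 0.9168 = 4.584
Difference = 5.0545 − 4.584 = 0.4705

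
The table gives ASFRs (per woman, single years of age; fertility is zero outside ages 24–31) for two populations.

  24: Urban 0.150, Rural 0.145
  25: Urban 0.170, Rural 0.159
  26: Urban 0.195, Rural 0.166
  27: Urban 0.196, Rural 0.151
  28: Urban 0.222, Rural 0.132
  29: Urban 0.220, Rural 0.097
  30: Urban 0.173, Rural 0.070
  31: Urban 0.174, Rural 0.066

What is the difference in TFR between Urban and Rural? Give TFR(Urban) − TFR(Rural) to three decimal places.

0.514

Urban:
  Sum of ASFRs = 0.150 + 0.170 + 0.195 + 0.196 + 0.222 + 0.220 + 0.173 + 0.174 = 1.500
  TFR = 1.5
Rural:
  Sum of ASFRs = 0.145 + 0.159 + 0.166 + 0.151 + 0.132 + 0.097 + 0.070 + 0.066 = 0.986
  TFR = 0.986
Difference = 1.5 − 0.986 = 0.514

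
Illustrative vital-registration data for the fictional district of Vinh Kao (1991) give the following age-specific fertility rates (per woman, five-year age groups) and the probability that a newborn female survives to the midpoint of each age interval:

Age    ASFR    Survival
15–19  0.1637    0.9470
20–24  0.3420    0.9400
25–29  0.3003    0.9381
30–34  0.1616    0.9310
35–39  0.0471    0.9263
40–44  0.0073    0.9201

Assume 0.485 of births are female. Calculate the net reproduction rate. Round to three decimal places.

2.326

Proportion female at birth = 0.485.
Each age group contributes 5 × ASFR × survival:
  15–19: 5 × 0.1637 × 0.9470 = 0.77512
  20–24: 5 × 0.3420 × 0.9400 = 1.60740
  25–29: 5 × 0.3003 × 0.9381 = 1.40856
  30–34: 5 × 0.1616 × 0.9310 = 0.75225
  35–39: 5 × 0.0471 × 0.9263 = 0.21814
  40–44: 5 × 0.0073 × 0.9201 = 0.03358
Sum = 4.79505
NRR = 0.485 × 4.79505 = 2.32560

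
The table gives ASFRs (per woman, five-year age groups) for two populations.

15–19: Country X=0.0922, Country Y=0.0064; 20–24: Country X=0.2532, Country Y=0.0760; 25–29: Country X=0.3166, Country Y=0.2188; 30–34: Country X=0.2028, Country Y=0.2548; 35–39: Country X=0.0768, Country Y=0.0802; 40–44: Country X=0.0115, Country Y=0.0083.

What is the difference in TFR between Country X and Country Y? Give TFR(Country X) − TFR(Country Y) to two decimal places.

1.54

Country X:
  Sum of ASFRs = 0.0922 + 0.2532 + 0.3166 + 0.2028 + 0.0768 + 0.0115 = 0.9531
  TFR = 5 × 0.9531 = 4.7655
Country Y:
  Sum of ASFRs = 0.0064 + 0.0760 + 0.2188 + 0.2548 + 0.0802 + 0.0083 = 0.6445
  TFR = 5 × 0.6445 = 3.2225
Difference = 4.7655 − 3.2225 = 1.543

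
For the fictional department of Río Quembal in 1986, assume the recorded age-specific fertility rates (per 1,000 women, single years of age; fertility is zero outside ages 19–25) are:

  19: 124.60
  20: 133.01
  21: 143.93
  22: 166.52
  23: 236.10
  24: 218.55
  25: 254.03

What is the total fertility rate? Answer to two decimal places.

1.28

Sum of ASFRs = 124.60 + 133.01 + 143.93 + 166.52 + 236.10 + 218.55 + 254.03 = 1276.74
TFR = 1276.74 / 1000 = 1.27674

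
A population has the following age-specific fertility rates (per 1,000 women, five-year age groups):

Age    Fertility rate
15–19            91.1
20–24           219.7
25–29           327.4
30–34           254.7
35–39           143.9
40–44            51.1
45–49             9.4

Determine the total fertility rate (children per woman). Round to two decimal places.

5.49

Sum of ASFRs = 91.1 + 219.7 + 327.4 + 254.7 + 143.9 + 51.1 + 9.4 = 1097.3
TFR = 5 × 1097.3 / 1000 = 5.4865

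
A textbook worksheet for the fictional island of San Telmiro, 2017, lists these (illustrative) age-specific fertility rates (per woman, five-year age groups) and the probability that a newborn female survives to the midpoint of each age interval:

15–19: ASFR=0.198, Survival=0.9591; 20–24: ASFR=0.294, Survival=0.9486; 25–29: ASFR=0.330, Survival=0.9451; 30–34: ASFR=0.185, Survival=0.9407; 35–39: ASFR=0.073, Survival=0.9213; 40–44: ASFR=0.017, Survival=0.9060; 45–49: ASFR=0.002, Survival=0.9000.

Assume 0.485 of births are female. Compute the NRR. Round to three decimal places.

2.520

Proportion female at birth = 0.485.
Survival-weighted fertility by age (5·fₓ·Sₓ):
  15–19: 5 × 0.198 × 0.9591 = 0.94951
  20–24: 5 × 0.294 × 0.9486 = 1.39444
  25–29: 5 × 0.330 × 0.9451 = 1.55942
  30–34: 5 × 0.185 × 0.9407 = 0.87015
  35–39: 5 × 0.073 × 0.9213 = 0.33627
  40–44: 5 × 0.017 × 0.9060 = 0.07701
  45–49: 5 × 0.002 × 0.9000 = 0.00900
Sum = 5.19580
NRR = 0.485 × 5.19580 = 2.51996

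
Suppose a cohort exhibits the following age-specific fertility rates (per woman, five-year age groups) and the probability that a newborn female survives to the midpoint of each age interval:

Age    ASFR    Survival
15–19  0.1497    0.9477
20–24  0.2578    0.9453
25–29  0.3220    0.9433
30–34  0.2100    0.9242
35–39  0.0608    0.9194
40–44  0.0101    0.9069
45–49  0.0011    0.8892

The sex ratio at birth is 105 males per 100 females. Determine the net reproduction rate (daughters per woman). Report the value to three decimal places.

Proportion female at birth = 100 / (100 + 105) = 0.48780.
Each age group contributes 5 × ASFR × survival:
  15–19: 5 × 0.1497 × 0.9477 = 0.70935
  20–24: 5 × 0.2578 × 0.9453 = 1.21849
  25–29: 5 × 0.3220 × 0.9433 = 1.51871
  30–34: 5 × 0.2100 × 0.9242 = 0.97041
  35–39: 5 × 0.0608 × 0.9194 = 0.27950
  40–44: 5 × 0.0101 × 0.9069 = 0.04580
  45–49: 5 × 0.0011 × 0.8892 = 0.00489
Sum = 4.74715
NRR = 0.48780 × 4.74715 = 2.31566
NRR > 1, so each generation more than replaces itself.

2.316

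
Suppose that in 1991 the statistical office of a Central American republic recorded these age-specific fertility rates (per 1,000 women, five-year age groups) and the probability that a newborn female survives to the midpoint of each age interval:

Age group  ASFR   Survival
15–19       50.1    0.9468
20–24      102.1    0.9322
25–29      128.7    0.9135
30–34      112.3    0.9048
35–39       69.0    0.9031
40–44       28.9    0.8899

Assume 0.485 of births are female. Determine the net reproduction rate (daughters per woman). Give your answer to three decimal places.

Proportion female at birth = 0.485.
Weighting each age-specific rate by interval width and survival:
  15–19: 5 × 50.1/1000 × 0.9468 = 0.23717
  20–24: 5 × 102.1/1000 × 0.9322 = 0.47589
  25–29: 5 × 128.7/1000 × 0.9135 = 0.58784
  30–34: 5 × 112.3/1000 × 0.9048 = 0.50805
  35–39: 5 × 69.0/1000 × 0.9031 = 0.31157
  40–44: 5 × 28.9/1000 × 0.8899 = 0.12859
Sum = 2.24911
NRR = 0.485 × 2.24911 = 1.09082
An NRR exceeding 1 indicates intrinsic growth under these rates.

1.091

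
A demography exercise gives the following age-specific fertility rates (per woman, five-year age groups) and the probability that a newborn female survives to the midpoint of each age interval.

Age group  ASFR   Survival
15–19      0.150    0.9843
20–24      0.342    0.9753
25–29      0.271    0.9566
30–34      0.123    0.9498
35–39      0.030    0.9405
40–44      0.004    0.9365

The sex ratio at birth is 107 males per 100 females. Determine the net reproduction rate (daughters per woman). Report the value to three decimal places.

Proportion female at birth = 100 / (100 + 107) = 0.48309.
Weighting each age-specific rate by interval width and survival:
  15–19: 5 × 0.150 × 0.9843 = 0.73823
  20–24: 5 × 0.342 × 0.9753 = 1.66776
  25–29: 5 × 0.271 × 0.9566 = 1.29619
  30–34: 5 × 0.123 × 0.9498 = 0.58413
  35–39: 5 × 0.030 × 0.9405 = 0.14108
  40–44: 5 × 0.004 × 0.9365 = 0.01873
Sum = 4.44612
NRR = 0.48309 × 4.44612 = 2.14788

2.148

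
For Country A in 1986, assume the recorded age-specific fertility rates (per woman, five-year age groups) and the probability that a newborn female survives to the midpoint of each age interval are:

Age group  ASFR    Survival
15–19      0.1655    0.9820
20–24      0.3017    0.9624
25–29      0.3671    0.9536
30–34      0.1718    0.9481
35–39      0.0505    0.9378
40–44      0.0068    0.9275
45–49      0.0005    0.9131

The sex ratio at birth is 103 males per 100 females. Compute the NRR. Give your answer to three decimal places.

Proportion female at birth = 100 / (100 + 103) = 0.49261.
Weighting each age-specific rate by interval width and survival:
  15–19: 5 × 0.1655 × 0.9820 = 0.81261
  20–24: 5 × 0.3017 × 0.9624 = 1.45178
  25–29: 5 × 0.3671 × 0.9536 = 1.75033
  30–34: 5 × 0.1718 × 0.9481 = 0.81442
  35–39: 5 × 0.0505 × 0.9378 = 0.23679
  40–44: 5 × 0.0068 × 0.9275 = 0.03154
  45–49: 5 × 0.0005 × 0.9131 = 0.00228
Sum = 5.09975
NRR = 0.49261 × 5.09975 = 2.51219

2.512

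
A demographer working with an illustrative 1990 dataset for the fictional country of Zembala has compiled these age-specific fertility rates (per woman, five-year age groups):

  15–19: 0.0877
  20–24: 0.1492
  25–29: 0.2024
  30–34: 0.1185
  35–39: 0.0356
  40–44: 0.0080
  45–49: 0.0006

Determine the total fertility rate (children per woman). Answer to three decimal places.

3.010

Sum of ASFRs = 0.0877 + 0.1492 + 0.2024 + 0.1185 + 0.0356 + 0.0080 + 0.0006 = 0.6020
TFR = 5 × 0.6020 = 3.01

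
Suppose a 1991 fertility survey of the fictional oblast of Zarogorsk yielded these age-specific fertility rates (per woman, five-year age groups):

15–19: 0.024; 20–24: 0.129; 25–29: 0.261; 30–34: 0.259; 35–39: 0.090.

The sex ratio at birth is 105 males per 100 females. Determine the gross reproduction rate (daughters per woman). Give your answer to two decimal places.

1.86

Proportion female at birth = 100 / (100 + 105) = 0.48780.
Sum of ASFRs = 0.024 + 0.129 + 0.261 + 0.259 + 0.090 = 0.763
TFR = 5 × 0.763 = 3.815
GRR = 0.48780 × 3.815 = 1.86096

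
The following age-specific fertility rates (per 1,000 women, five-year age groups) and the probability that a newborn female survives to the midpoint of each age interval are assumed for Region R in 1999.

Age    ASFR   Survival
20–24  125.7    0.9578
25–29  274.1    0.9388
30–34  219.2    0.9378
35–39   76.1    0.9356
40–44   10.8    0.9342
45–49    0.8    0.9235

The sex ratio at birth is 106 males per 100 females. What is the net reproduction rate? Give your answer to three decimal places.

Proportion female at birth = 100 / (100 + 106) = 0.48544.
Per-age-group product (5 × ASFR × survival probability):
  20–24: 5 × 125.7/1000 × 0.9578 = 0.60198
  25–29: 5 × 274.1/1000 × 0.9388 = 1.28663
  30–34: 5 × 219.2/1000 × 0.9378 = 1.02783
  35–39: 5 × 76.1/1000 × 0.9356 = 0.35600
  40–44: 5 × 10.8/1000 × 0.9342 = 0.05045
  45–49: 5 × 0.8/1000 × 0.9235 = 0.00369
Sum = 3.32658
NRR = 0.48544 × 3.32658 = 1.61485
An NRR exceeding 1 indicates intrinsic growth under these rates.

1.615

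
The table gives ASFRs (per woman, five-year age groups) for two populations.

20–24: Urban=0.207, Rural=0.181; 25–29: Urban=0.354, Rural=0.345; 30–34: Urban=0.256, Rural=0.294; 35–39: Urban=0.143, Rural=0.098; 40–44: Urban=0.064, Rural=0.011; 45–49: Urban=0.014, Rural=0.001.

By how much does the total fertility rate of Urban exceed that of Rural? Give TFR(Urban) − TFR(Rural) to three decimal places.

Urban:
  Sum of ASFRs = 0.207 + 0.354 + 0.256 + 0.143 + 0.064 + 0.014 = 1.038
  TFR = 5 × 1.038 = 5.19
Rural:
  Sum of ASFRs = 0.181 + 0.345 + 0.294 + 0.098 + 0.011 + 0.001 = 0.930
  TFR = 5 × 0.930 = 4.65
Difference = 5.19 − 4.65 = 0.54

0.540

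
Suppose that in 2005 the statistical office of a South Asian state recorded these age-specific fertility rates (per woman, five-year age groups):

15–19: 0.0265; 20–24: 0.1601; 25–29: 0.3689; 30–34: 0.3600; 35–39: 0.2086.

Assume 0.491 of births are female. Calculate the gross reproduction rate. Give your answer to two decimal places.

Proportion female at birth = 0.491.
Sum of ASFRs = 0.0265 + 0.1601 + 0.3689 + 0.3600 + 0.2086 = 1.1241
TFR = 5 × 1.1241 = 5.6205
GRR = 0.491 × 5.6205 = 2.75967

2.76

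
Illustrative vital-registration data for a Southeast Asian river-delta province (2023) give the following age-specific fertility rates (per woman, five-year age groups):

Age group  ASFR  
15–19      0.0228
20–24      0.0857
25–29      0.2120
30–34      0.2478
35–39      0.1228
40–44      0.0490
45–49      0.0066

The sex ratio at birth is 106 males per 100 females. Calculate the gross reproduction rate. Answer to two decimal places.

1.81

Proportion female at birth = 100 / (100 + 106) = 0.48544.
Sum of ASFRs = 0.0228 + 0.0857 + 0.2120 + 0.2478 + 0.1228 + 0.0490 + 0.0066 = 0.7467
TFR = 5 × 0.7467 = 3.7335
GRR = 0.48544 × 3.7335 = 1.81239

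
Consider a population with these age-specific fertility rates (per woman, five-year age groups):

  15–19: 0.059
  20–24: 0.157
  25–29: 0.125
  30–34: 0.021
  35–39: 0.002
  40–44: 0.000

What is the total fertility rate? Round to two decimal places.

1.82

Sum of ASFRs = 0.059 + 0.157 + 0.125 + 0.021 + 0.002 + 0.000 = 0.364
TFR = 5 × 0.364 = 1.82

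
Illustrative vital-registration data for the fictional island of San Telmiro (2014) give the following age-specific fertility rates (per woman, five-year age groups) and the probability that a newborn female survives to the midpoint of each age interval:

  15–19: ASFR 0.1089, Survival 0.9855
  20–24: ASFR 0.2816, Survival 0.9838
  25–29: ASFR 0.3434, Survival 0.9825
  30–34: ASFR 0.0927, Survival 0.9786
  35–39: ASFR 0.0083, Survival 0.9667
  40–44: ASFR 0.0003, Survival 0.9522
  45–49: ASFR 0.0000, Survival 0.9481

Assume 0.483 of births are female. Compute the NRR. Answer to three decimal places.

Proportion female at birth = 0.483.
Weighting each age-specific rate by interval width and survival:
  15–19: 5 × 0.1089 × 0.9855 = 0.53660
  20–24: 5 × 0.2816 × 0.9838 = 1.38519
  25–29: 5 × 0.3434 × 0.9825 = 1.68695
  30–34: 5 × 0.0927 × 0.9786 = 0.45358
  35–39: 5 × 0.0083 × 0.9667 = 0.04012
  40–44: 5 × 0.0003 × 0.9522 = 0.00143
  45–49: 5 × 0.0000 × 0.9481 = 0.00000
Sum = 4.10387
NRR = 0.483 × 4.10387 = 1.98217

1.982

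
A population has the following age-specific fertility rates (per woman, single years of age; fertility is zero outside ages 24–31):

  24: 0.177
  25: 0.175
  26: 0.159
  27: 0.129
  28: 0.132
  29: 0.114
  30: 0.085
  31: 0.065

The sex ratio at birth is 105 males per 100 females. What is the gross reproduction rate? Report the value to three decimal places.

0.505

Proportion female at birth = 100 / (100 + 105) = 0.48780.
Sum of ASFRs = 0.177 + 0.175 + 0.159 + 0.129 + 0.132 + 0.114 + 0.085 + 0.065 = 1.036
TFR = 1.036
GRR = 0.48780 × 1.036 = 0.50536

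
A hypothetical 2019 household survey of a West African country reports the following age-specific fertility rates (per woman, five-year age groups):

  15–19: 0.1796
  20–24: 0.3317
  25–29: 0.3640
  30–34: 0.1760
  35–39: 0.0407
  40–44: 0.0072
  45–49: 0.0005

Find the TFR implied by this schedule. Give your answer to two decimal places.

5.50

Sum of ASFRs = 0.1796 + 0.3317 + 0.3640 + 0.1760 + 0.0407 + 0.0072 + 0.0005 = 1.0997
TFR = 5 × 1.0997 = 5.4985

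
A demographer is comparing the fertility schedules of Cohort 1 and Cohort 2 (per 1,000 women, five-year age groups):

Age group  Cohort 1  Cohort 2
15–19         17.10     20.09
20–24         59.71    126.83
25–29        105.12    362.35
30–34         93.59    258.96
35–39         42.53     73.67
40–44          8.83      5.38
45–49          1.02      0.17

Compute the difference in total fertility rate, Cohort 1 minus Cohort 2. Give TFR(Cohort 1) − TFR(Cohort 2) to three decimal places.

Cohort 1:
  Sum of ASFRs = 17.10 + 59.71 + 105.12 + 93.59 + 42.53 + 8.83 + 1.02 = 327.90
  TFR = 5 × 327.90 / 1000 = 1.6395
Cohort 2:
  Sum of ASFRs = 20.09 + 126.83 + 362.35 + 258.96 + 73.67 + 5.38 + 0.17 = 847.45
  TFR = 5 × 847.45 / 1000 = 4.23725
Difference = 1.6395 − 4.23725 = -2.59775

-2.598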